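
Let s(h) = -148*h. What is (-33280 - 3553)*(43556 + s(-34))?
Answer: -1789641804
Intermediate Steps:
(-33280 - 3553)*(43556 + s(-34)) = (-33280 - 3553)*(43556 - 148*(-34)) = -36833*(43556 + 5032) = -36833*48588 = -1789641804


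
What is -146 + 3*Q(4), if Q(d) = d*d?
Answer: -98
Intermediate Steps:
Q(d) = d²
-146 + 3*Q(4) = -146 + 3*4² = -146 + 3*16 = -146 + 48 = -98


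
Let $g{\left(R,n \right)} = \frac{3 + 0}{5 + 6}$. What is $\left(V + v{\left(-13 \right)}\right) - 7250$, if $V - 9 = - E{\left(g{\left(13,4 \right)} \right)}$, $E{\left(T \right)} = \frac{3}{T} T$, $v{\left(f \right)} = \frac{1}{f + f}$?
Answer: $- \frac{188345}{26} \approx -7244.0$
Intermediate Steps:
$g{\left(R,n \right)} = \frac{3}{11}$
$v{\left(f \right)} = \frac{1}{2 f}$
$E{\left(T \right)} = 3$
$V = 6$ ($V = 9 - 3 = 6$)
$\left(V + v{\left(-13 \right)}\right) - 7250 = \left(6 + \frac{1}{2 \left(-13\right)}\right) - 7250 = \left(6 + \frac{1}{2} \left(- \frac{1}{13}\right)\right) - 7250 = \left(6 - \frac{1}{26}\right) - 7250 = \frac{155}{26} - 7250 = - \frac{188345}{26}$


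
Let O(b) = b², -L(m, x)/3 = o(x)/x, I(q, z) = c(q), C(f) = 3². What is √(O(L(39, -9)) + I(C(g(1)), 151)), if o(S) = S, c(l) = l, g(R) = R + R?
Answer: 3*√2 ≈ 4.2426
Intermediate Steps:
g(R) = 2*R
C(f) = 9
I(q, z) = q
L(m, x) = -3 (L(m, x) = -3*x/x = -3*1 = -3)
√(O(L(39, -9)) + I(C(g(1)), 151)) = √((-3)² + 9) = √(9 + 9) = √18 = 3*√2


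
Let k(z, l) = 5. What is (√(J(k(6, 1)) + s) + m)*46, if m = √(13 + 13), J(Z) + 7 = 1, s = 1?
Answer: 46*√26 + 46*I*√5 ≈ 234.55 + 102.86*I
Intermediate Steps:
J(Z) = -6 (J(Z) = -7 + 1 = -6)
m = √26 ≈ 5.0990
(√(J(k(6, 1)) + s) + m)*46 = (√(-6 + 1) + √26)*46 = (√(-5) + √26)*46 = (I*√5 + √26)*46 = (√26 + I*√5)*46 = 46*√26 + 46*I*√5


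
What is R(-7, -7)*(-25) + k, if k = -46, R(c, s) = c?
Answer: 129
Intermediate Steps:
R(-7, -7)*(-25) + k = -7*(-25) - 46 = 175 - 46 = 129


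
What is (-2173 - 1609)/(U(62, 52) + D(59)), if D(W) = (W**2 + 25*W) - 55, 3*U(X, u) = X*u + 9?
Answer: -5673/8968 ≈ -0.63258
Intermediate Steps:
U(X, u) = 3 + X*u/3 (U(X, u) = (X*u + 9)/3 = (9 + X*u)/3 = 3 + X*u/3)
D(W) = -55 + W**2 + 25*W
(-2173 - 1609)/(U(62, 52) + D(59)) = (-2173 - 1609)/((3 + (1/3)*62*52) + (-55 + 59**2 + 25*59)) = -3782/((3 + 3224/3) + (-55 + 3481 + 1475)) = -3782/(3233/3 + 4901) = -3782/17936/3 = -3782*3/17936 = -5673/8968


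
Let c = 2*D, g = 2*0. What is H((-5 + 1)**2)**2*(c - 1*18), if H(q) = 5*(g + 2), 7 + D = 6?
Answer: -2000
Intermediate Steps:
g = 0
D = -1 (D = -7 + 6 = -1)
H(q) = 10 (H(q) = 5*(0 + 2) = 5*2 = 10)
c = -2 (c = 2*(-1) = -2)
H((-5 + 1)**2)**2*(c - 1*18) = 10**2*(-2 - 1*18) = 100*(-2 - 18) = 100*(-20) = -2000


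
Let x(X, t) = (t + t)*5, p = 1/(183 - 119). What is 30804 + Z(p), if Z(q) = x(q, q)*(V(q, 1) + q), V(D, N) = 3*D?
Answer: 15771653/512 ≈ 30804.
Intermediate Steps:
p = 1/64 ≈ 0.015625
x(X, t) = 10*t (x(X, t) = (2*t)*5 = 10*t)
Z(q) = 40*q**2 (Z(q) = (10*q)*(3*q + q) = (10*q)*(4*q) = 40*q**2)
30804 + Z(p) = 30804 + 40*(1/64)**2 = 30804 + 40*(1/4096) = 30804 + 5/512 = 15771653/512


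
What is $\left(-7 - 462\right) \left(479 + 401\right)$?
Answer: $-412720$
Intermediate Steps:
$\left(-7 - 462\right) \left(479 + 401\right) = \left(-469\right) 880 = -412720$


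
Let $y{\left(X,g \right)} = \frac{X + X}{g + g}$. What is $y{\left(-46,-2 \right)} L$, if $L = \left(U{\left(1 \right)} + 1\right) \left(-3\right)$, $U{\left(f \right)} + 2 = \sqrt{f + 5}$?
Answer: $69 - 69 \sqrt{6} \approx -100.01$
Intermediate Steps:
$U{\left(f \right)} = -2 + \sqrt{5 + f}$ ($U{\left(f \right)} = -2 + \sqrt{f + 5} = -2 + \sqrt{5 + f}$)
$y{\left(X,g \right)} = \frac{X}{g}$ ($y{\left(X,g \right)} = \frac{2 X}{2 g} = 2 X \frac{1}{2 g} = \frac{X}{g}$)
$L = 3 - 3 \sqrt{6}$ ($L = \left(\left(-2 + \sqrt{5 + 1}\right) + 1\right) \left(-3\right) = \left(\left(-2 + \sqrt{6}\right) + 1\right) \left(-3\right) = \left(-1 + \sqrt{6}\right) \left(-3\right) = 3 - 3 \sqrt{6} \approx -4.3485$)
$y{\left(-46,-2 \right)} L = - \frac{46}{-2} \left(3 - 3 \sqrt{6}\right) = \left(-46\right) \left(- \frac{1}{2}\right) \left(3 - 3 \sqrt{6}\right) = 23 \left(3 - 3 \sqrt{6}\right) = 69 - 69 \sqrt{6}$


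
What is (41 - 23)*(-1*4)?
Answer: -72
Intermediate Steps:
(41 - 23)*(-1*4) = 18*(-4) = -72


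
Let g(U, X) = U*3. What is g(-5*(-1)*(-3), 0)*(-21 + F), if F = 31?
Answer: -450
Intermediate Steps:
g(U, X) = 3*U
g(-5*(-1)*(-3), 0)*(-21 + F) = (3*(-5*(-1)*(-3)))*(-21 + 31) = (3*(5*(-3)))*10 = (3*(-15))*10 = -45*10 = -450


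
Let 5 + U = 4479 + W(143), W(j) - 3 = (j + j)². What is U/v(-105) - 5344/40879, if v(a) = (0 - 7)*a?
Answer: 3522826127/30046065 ≈ 117.25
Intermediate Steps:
W(j) = 3 + 4*j² (W(j) = 3 + (j + j)² = 3 + (2*j)² = 3 + 4*j²)
v(a) = -7*a
U = 86273 (U = -5 + (4479 + (3 + 4*143²)) = -5 + (4479 + (3 + 4*20449)) = -5 + (4479 + (3 + 81796)) = -5 + (4479 + 81799) = -5 + 86278 = 86273)
U/v(-105) - 5344/40879 = 86273/((-7*(-105))) - 5344/40879 = 86273/735 - 5344*1/40879 = 86273*(1/735) - 5344/40879 = 86273/735 - 5344/40879 = 3522826127/30046065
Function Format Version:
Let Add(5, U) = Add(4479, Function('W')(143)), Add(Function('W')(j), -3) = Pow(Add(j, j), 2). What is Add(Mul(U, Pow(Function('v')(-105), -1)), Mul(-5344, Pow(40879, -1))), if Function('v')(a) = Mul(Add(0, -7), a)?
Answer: Rational(3522826127, 30046065) ≈ 117.25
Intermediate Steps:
Function('W')(j) = Add(3, Mul(4, Pow(j, 2))) (Function('W')(j) = Add(3, Pow(Add(j, j), 2)) = Add(3, Pow(Mul(2, j), 2)) = Add(3, Mul(4, Pow(j, 2))))
Function('v')(a) = Mul(-7, a)
U = 86273 (U = Add(-5, Add(4479, Add(3, Mul(4, Pow(143, 2))))) = Add(-5, Add(4479, Add(3, Mul(4, 20449)))) = Add(-5, Add(4479, Add(3, 81796))) = Add(-5, Add(4479, 81799)) = Add(-5, 86278) = 86273)
Add(Mul(U, Pow(Function('v')(-105), -1)), Mul(-5344, Pow(40879, -1))) = Add(Mul(86273, Pow(Mul(-7, -105), -1)), Mul(-5344, Pow(40879, -1))) = Add(Mul(86273, Pow(735, -1)), Mul(-5344, Rational(1, 40879))) = Add(Mul(86273, Rational(1, 735)), Rational(-5344, 40879)) = Add(Rational(86273, 735), Rational(-5344, 40879)) = Rational(3522826127, 30046065)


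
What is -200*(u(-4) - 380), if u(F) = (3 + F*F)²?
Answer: 3800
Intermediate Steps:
u(F) = (3 + F²)²
-200*(u(-4) - 380) = -200*((3 + (-4)²)² - 380) = -200*((3 + 16)² - 380) = -200*(19² - 380) = -200*(361 - 380) = -200*(-19) = 3800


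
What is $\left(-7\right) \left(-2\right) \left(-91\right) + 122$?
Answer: $-1152$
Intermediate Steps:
$\left(-7\right) \left(-2\right) \left(-91\right) + 122 = 14 \left(-91\right) + 122 = -1274 + 122 = -1152$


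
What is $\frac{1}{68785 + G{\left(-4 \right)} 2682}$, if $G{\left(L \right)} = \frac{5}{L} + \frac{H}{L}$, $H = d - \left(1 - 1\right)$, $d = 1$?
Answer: $\frac{1}{64762} \approx 1.5441 \cdot 10^{-5}$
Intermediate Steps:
$H = 1$ ($H = 1 - \left(1 - 1\right) = 1 - 0 = 1 + 0 = 1$)
$G{\left(L \right)} = \frac{6}{L}$ ($G{\left(L \right)} = \frac{5}{L} + 1 \frac{1}{L} = \frac{5}{L} + \frac{1}{L} = \frac{6}{L}$)
$\frac{1}{68785 + G{\left(-4 \right)} 2682} = \frac{1}{68785 + \frac{6}{-4} \cdot 2682} = \frac{1}{68785 + 6 \left(- \frac{1}{4}\right) 2682} = \frac{1}{68785 - 4023} = \frac{1}{64762}$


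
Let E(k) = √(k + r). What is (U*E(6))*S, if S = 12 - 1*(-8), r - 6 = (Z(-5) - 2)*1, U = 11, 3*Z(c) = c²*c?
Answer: 220*I*√285/3 ≈ 1238.0*I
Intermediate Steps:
Z(c) = c³/3 (Z(c) = (c²*c)/3 = c³/3)
r = -113/3 (r = 6 + ((⅓)*(-5)³ - 2)*1 = 6 + ((⅓)*(-125) - 2)*1 = 6 + (-125/3 - 2)*1 = 6 - 131/3*1 = 6 - 131/3 = -113/3 ≈ -37.667)
S = 20 (S = 12 + 8 = 20)
E(k) = √(-113/3 + k) (E(k) = √(k - 113/3) = √(-113/3 + k))
(U*E(6))*S = (11*(√(-339 + 9*6)/3))*20 = (11*(√(-339 + 54)/3))*20 = (11*(√(-285)/3))*20 = (11*((I*√285)/3))*20 = (11*(I*√285/3))*20 = (11*I*√285/3)*20 = 220*I*√285/3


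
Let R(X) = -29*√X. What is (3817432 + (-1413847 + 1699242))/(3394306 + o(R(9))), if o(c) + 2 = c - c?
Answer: 4102827/3394304 ≈ 1.2087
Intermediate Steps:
o(c) = -2 (o(c) = -2 + (c - c) = -2 + 0 = -2)
(3817432 + (-1413847 + 1699242))/(3394306 + o(R(9))) = (3817432 + (-1413847 + 1699242))/(3394306 - 2) = (3817432 + 285395)/3394304 = 4102827*(1/3394304) = 4102827/3394304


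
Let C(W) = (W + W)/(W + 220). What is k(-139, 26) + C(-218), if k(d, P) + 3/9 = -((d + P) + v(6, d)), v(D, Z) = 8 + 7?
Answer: -361/3 ≈ -120.33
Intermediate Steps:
v(D, Z) = 15
k(d, P) = -46/3 - P - d (k(d, P) = -⅓ - ((d + P) + 15) = -⅓ - ((P + d) + 15) = -⅓ - (15 + P + d) = -⅓ + (-15 - P - d) = -46/3 - P - d)
C(W) = 2*W/(220 + W) (C(W) = (2*W)/(220 + W) = 2*W/(220 + W))
k(-139, 26) + C(-218) = (-46/3 - 1*26 - 1*(-139)) + 2*(-218)/(220 - 218) = (-46/3 - 26 + 139) + 2*(-218)/2 = 293/3 + 2*(-218)*(½) = 293/3 - 218 = -361/3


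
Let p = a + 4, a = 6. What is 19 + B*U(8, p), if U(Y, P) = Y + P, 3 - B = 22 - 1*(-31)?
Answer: -881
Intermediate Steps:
p = 10 (p = 6 + 4 = 10)
B = -50 (B = 3 - (22 - 1*(-31)) = 3 - (22 + 31) = 3 - 1*53 = 3 - 53 = -50)
U(Y, P) = P + Y
19 + B*U(8, p) = 19 - 50*(10 + 8) = 19 - 50*18 = 19 - 900 = -881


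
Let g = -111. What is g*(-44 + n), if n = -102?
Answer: 16206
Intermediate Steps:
g*(-44 + n) = -111*(-44 - 102) = -111*(-146) = 16206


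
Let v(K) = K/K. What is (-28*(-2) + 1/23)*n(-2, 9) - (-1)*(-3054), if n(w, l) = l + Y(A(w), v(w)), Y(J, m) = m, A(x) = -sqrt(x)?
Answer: -57352/23 ≈ -2493.6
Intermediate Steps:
v(K) = 1
n(w, l) = 1 + l (n(w, l) = l + 1 = 1 + l)
(-28*(-2) + 1/23)*n(-2, 9) - (-1)*(-3054) = (-28*(-2) + 1/23)*(1 + 9) - (-1)*(-3054) = (56 + 1/23)*10 - 1*3054 = (1289/23)*10 - 3054 = 12890/23 - 3054 = -57352/23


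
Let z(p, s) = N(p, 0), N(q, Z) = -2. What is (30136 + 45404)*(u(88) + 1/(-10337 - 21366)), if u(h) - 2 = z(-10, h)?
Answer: -75540/31703 ≈ -2.3827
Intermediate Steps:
z(p, s) = -2
u(h) = 0 (u(h) = 2 - 2 = 0)
(30136 + 45404)*(u(88) + 1/(-10337 - 21366)) = (30136 + 45404)*(0 + 1/(-10337 - 21366)) = 75540*(0 + 1/(-31703)) = 75540*(0 - 1/31703) = 75540*(-1/31703) = -75540/31703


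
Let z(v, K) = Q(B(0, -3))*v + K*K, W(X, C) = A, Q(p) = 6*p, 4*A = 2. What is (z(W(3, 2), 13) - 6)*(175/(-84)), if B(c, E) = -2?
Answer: -3925/12 ≈ -327.08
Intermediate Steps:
A = ½ (A = (¼)*2 = ½ ≈ 0.50000)
W(X, C) = ½
z(v, K) = K² - 12*v (z(v, K) = (6*(-2))*v + K*K = -12*v + K² = K² - 12*v)
(z(W(3, 2), 13) - 6)*(175/(-84)) = ((13² - 12*½) - 6)*(175/(-84)) = ((169 - 6) - 6)*(175*(-1/84)) = (163 - 6)*(-25/12) = 157*(-25/12) = -3925/12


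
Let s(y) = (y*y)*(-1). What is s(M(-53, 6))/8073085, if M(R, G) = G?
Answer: -36/8073085 ≈ -4.4593e-6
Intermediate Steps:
s(y) = -y² (s(y) = y²*(-1) = -y²)
s(M(-53, 6))/8073085 = -1*6²/8073085 = -1*36*(1/8073085) = -36*1/8073085 = -36/8073085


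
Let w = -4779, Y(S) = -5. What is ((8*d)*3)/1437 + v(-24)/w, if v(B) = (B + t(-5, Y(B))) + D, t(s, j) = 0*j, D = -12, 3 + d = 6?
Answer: 14660/254349 ≈ 0.057637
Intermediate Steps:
d = 3 (d = -3 + 6 = 3)
t(s, j) = 0
v(B) = -12 + B (v(B) = (B + 0) - 12 = B - 12 = -12 + B)
((8*d)*3)/1437 + v(-24)/w = ((8*3)*3)/1437 + (-12 - 24)/(-4779) = (24*3)*(1/1437) - 36*(-1/4779) = 72*(1/1437) + 4/531 = 24/479 + 4/531 = 14660/254349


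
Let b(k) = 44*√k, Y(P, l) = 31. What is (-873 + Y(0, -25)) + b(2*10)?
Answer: -842 + 88*√5 ≈ -645.23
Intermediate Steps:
(-873 + Y(0, -25)) + b(2*10) = (-873 + 31) + 44*√(2*10) = -842 + 44*√20 = -842 + 44*(2*√5) = -842 + 88*√5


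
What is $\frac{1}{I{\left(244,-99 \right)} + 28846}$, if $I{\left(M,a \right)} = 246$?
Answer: $\frac{1}{29092} \approx 3.4374 \cdot 10^{-5}$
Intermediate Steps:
$\frac{1}{I{\left(244,-99 \right)} + 28846} = \frac{1}{246 + 28846} = \frac{1}{29092}$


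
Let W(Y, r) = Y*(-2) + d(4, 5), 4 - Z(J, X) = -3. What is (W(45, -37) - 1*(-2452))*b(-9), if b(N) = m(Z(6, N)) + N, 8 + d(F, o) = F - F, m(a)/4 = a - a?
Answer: -21186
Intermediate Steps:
Z(J, X) = 7 (Z(J, X) = 4 - 1*(-3) = 4 + 3 = 7)
m(a) = 0 (m(a) = 4*(a - a) = 4*0 = 0)
d(F, o) = -8 (d(F, o) = -8 + (F - F) = -8 + 0 = -8)
W(Y, r) = -8 - 2*Y (W(Y, r) = Y*(-2) - 8 = -2*Y - 8 = -8 - 2*Y)
b(N) = N (b(N) = 0 + N = N)
(W(45, -37) - 1*(-2452))*b(-9) = ((-8 - 2*45) - 1*(-2452))*(-9) = ((-8 - 90) + 2452)*(-9) = (-98 + 2452)*(-9) = 2354*(-9) = -21186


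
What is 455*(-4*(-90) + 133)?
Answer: 224315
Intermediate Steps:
455*(-4*(-90) + 133) = 455*(360 + 133) = 455*493 = 224315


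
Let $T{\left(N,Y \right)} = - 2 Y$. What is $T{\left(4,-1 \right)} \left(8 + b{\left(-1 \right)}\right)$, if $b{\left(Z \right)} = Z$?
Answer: $14$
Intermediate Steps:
$T{\left(4,-1 \right)} \left(8 + b{\left(-1 \right)}\right) = \left(-2\right) \left(-1\right) \left(8 - 1\right) = 2 \cdot 7 = 14$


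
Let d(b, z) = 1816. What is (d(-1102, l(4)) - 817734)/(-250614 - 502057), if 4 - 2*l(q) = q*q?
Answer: 815918/752671 ≈ 1.0840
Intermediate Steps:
l(q) = 2 - q²/2 (l(q) = 2 - q*q/2 = 2 - q²/2)
(d(-1102, l(4)) - 817734)/(-250614 - 502057) = (1816 - 817734)/(-250614 - 502057) = -815918/(-752671) = -815918*(-1/752671) = 815918/752671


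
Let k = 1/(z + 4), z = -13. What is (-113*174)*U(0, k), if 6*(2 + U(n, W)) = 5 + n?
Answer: 22939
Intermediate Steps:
k = -1/9 (k = 1/(-13 + 4) = 1/(-9) = -1/9 ≈ -0.11111)
U(n, W) = -7/6 + n/6 (U(n, W) = -2 + (5 + n)/6 = -2 + (5/6 + n/6) = -7/6 + n/6)
(-113*174)*U(0, k) = (-113*174)*(-7/6 + (1/6)*0) = -19662*(-7/6 + 0) = -19662*(-7/6) = 22939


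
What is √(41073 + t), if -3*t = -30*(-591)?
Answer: 3*√3907 ≈ 187.52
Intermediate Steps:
t = -5910 (t = -(-10)*(-591) = -⅓*17730 = -5910)
√(41073 + t) = √(41073 - 5910) = √35163 = 3*√3907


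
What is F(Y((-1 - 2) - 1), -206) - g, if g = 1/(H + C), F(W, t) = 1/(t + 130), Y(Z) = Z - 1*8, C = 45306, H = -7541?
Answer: -37841/2870140 ≈ -0.013184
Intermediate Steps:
Y(Z) = -8 + Z (Y(Z) = Z - 8 = -8 + Z)
F(W, t) = 1/(130 + t)
g = 1/37765 (g = 1/(-7541 + 45306) = 1/37765 ≈ 2.6480e-5)
F(Y((-1 - 2) - 1), -206) - g = 1/(130 - 206) - 1*1/37765 = 1/(-76) - 1/37765 = -1/76 - 1/37765 = -37841/2870140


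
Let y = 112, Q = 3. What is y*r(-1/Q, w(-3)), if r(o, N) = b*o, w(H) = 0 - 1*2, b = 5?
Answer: -560/3 ≈ -186.67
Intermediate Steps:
w(H) = -2 (w(H) = 0 - 2 = -2)
r(o, N) = 5*o
y*r(-1/Q, w(-3)) = 112*(5*(-1/3)) = 112*(-5/3) = -560/3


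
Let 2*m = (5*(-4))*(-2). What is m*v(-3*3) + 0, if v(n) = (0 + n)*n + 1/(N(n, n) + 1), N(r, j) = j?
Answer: 3235/2 ≈ 1617.5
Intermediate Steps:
m = 20 (m = ((5*(-4))*(-2))/2 = (-20*(-2))/2 = (1/2)*40 = 20)
v(n) = n**2 + 1/(1 + n) (v(n) = (0 + n)*n + 1/(n + 1) = n*n + 1/(1 + n) = n**2 + 1/(1 + n))
m*v(-3*3) + 0 = 20*((1 + (-3*3)**2 + (-3*3)**3)/(1 - 3*3)) + 0 = 20*((1 + (-9)**2 + (-9)**3)/(1 - 9)) + 0 = 20*((1 + 81 - 729)/(-8)) + 0 = 20*(-1/8*(-647)) + 0 = 20*(647/8) + 0 = 3235/2 + 0 = 3235/2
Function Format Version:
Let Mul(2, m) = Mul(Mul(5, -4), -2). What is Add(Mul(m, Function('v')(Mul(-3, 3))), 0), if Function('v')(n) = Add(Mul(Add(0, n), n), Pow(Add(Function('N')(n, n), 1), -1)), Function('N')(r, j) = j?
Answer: Rational(3235, 2) ≈ 1617.5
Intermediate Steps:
m = 20 (m = Mul(Rational(1, 2), Mul(Mul(5, -4), -2)) = Mul(Rational(1, 2), Mul(-20, -2)) = Mul(Rational(1, 2), 40) = 20)
Function('v')(n) = Add(Pow(n, 2), Pow(Add(1, n), -1)) (Function('v')(n) = Add(Mul(Add(0, n), n), Pow(Add(n, 1), -1)) = Add(Mul(n, n), Pow(Add(1, n), -1)) = Add(Pow(n, 2), Pow(Add(1, n), -1)))
Add(Mul(m, Function('v')(Mul(-3, 3))), 0) = Add(Mul(20, Mul(Pow(Add(1, Mul(-3, 3)), -1), Add(1, Pow(Mul(-3, 3), 2), Pow(Mul(-3, 3), 3)))), 0) = Add(Mul(20, Mul(Pow(Add(1, -9), -1), Add(1, Pow(-9, 2), Pow(-9, 3)))), 0) = Add(Mul(20, Mul(Pow(-8, -1), Add(1, 81, -729))), 0) = Add(Mul(20, Mul(Rational(-1, 8), -647)), 0) = Add(Mul(20, Rational(647, 8)), 0) = Add(Rational(3235, 2), 0) = Rational(3235, 2)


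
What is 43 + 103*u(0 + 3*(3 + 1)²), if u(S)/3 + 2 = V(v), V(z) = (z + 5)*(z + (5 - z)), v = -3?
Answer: 2515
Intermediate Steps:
V(z) = 25 + 5*z (V(z) = (5 + z)*5 = 25 + 5*z)
u(S) = 24 (u(S) = -6 + 3*(25 + 5*(-3)) = -6 + 3*(25 - 15) = -6 + 3*10 = -6 + 30 = 24)
43 + 103*u(0 + 3*(3 + 1)²) = 43 + 103*24 = 43 + 2472 = 2515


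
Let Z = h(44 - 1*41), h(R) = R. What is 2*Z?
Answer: 6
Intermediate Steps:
Z = 3 (Z = 44 - 1*41 = 44 - 41 = 3)
2*Z = 2*3 = 6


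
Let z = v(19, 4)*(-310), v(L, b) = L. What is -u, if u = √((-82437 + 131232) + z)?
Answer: -√42905 ≈ -207.14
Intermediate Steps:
z = -5890 (z = 19*(-310) = -5890)
u = √42905 (u = √((-82437 + 131232) - 5890) = √(48795 - 5890) = √42905 ≈ 207.14)
-u = -√42905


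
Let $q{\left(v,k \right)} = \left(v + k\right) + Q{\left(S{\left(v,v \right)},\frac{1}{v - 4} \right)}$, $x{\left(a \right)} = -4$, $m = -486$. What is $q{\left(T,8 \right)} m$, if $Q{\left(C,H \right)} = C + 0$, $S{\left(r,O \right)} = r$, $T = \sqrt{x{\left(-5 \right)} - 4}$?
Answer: $-3888 - 1944 i \sqrt{2} \approx -3888.0 - 2749.2 i$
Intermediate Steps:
$T = 2 i \sqrt{2}$ ($T = \sqrt{-4 - 4} = \sqrt{-8} = 2 i \sqrt{2} \approx 2.8284 i$)
$Q{\left(C,H \right)} = C$
$q{\left(v,k \right)} = k + 2 v$ ($q{\left(v,k \right)} = \left(v + k\right) + v = \left(k + v\right) + v = k + 2 v$)
$q{\left(T,8 \right)} m = \left(8 + 2 \cdot 2 i \sqrt{2}\right) \left(-486\right) = \left(8 + 4 i \sqrt{2}\right) \left(-486\right) = -3888 - 1944 i \sqrt{2}$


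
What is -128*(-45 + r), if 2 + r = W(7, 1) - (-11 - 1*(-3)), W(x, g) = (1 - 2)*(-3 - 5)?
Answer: 3968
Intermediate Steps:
W(x, g) = 8 (W(x, g) = -1*(-8) = 8)
r = 14 (r = -2 + (8 - (-11 - 1*(-3))) = -2 + (8 - (-11 + 3)) = -2 + (8 - 1*(-8)) = -2 + (8 + 8) = -2 + 16 = 14)
-128*(-45 + r) = -128*(-45 + 14) = -128*(-31) = 3968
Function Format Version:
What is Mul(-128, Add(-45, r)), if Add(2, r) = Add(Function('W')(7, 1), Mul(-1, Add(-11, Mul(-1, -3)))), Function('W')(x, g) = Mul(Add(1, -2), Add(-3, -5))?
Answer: 3968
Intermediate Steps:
Function('W')(x, g) = 8 (Function('W')(x, g) = Mul(-1, -8) = 8)
r = 14 (r = Add(-2, Add(8, Mul(-1, Add(-11, Mul(-1, -3))))) = Add(-2, Add(8, Mul(-1, Add(-11, 3)))) = Add(-2, Add(8, Mul(-1, -8))) = Add(-2, Add(8, 8)) = Add(-2, 16) = 14)
Mul(-128, Add(-45, r)) = Mul(-128, Add(-45, 14)) = Mul(-128, -31) = 3968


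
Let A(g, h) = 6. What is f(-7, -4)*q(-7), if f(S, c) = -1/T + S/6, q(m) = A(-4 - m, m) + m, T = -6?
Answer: 1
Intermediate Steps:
q(m) = 6 + m
f(S, c) = ⅙ + S/6 (f(S, c) = -1/(-6) + S/6 = -1*(-⅙) + S*(⅙) = ⅙ + S/6)
f(-7, -4)*q(-7) = (⅙ + (⅙)*(-7))*(6 - 7) = (⅙ - 7/6)*(-1) = -1*(-1) = 1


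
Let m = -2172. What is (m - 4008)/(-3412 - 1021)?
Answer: 6180/4433 ≈ 1.3941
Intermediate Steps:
(m - 4008)/(-3412 - 1021) = (-2172 - 4008)/(-3412 - 1021) = -6180/(-4433) = -6180*(-1/4433) = 6180/4433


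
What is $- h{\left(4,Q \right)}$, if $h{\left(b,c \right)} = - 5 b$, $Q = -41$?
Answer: $20$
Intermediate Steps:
$- h{\left(4,Q \right)} = - \left(-5\right) 4 = \left(-1\right) \left(-20\right) = 20$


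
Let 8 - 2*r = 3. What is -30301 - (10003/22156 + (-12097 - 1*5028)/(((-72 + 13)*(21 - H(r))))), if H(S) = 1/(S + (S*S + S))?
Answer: -37290252012221/1230078964 ≈ -30315.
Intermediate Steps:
r = 5/2 (r = 4 - ½*3 = 4 - 3/2 = 5/2 ≈ 2.5000)
H(S) = 1/(S² + 2*S) (H(S) = 1/(S + (S² + S)) = 1/(S + (S + S²)) = 1/(S² + 2*S))
-30301 - (10003/22156 + (-12097 - 1*5028)/(((-72 + 13)*(21 - H(r))))) = -30301 - (10003/22156 + (-12097 - 1*5028)/(((-72 + 13)*(21 - 1/(5/2*(2 + 5/2)))))) = -30301 - (10003*(1/22156) + (-12097 - 5028)/((-59*(21 - 2/(5*9/2))))) = -30301 - (10003/22156 - 17125*(-1/(59*(21 - 2*2/(5*9))))) = -30301 - (10003/22156 - 17125*(-1/(59*(21 - 1*4/45)))) = -30301 - (10003/22156 - 17125*(-1/(59*(21 - 4/45)))) = -30301 - (10003/22156 - 17125/((-59*941/45))) = -30301 - (10003/22156 - 17125/(-55519/45)) = -30301 - (10003/22156 - 17125*(-45/55519)) = -30301 - (10003/22156 + 770625/55519) = -30301 - 1*17629324057/1230078964 = -30301 - 17629324057/1230078964 = -37290252012221/1230078964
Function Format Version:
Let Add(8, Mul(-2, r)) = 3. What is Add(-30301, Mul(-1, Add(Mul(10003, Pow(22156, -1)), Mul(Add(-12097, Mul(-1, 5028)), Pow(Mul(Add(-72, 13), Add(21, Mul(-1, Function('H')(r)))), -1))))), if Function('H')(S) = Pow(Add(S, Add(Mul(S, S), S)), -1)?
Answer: Rational(-37290252012221, 1230078964) ≈ -30315.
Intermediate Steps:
r = Rational(5, 2) (r = Add(4, Mul(Rational(-1, 2), 3)) = Add(4, Rational(-3, 2)) = Rational(5, 2) ≈ 2.5000)
Function('H')(S) = Pow(Add(Pow(S, 2), Mul(2, S)), -1) (Function('H')(S) = Pow(Add(S, Add(Pow(S, 2), S)), -1) = Pow(Add(S, Add(S, Pow(S, 2))), -1) = Pow(Add(Pow(S, 2), Mul(2, S)), -1))
Add(-30301, Mul(-1, Add(Mul(10003, Pow(22156, -1)), Mul(Add(-12097, Mul(-1, 5028)), Pow(Mul(Add(-72, 13), Add(21, Mul(-1, Function('H')(r)))), -1))))) = Add(-30301, Mul(-1, Add(Mul(10003, Pow(22156, -1)), Mul(Add(-12097, Mul(-1, 5028)), Pow(Mul(Add(-72, 13), Add(21, Mul(-1, Mul(Pow(Rational(5, 2), -1), Pow(Add(2, Rational(5, 2)), -1))))), -1))))) = Add(-30301, Mul(-1, Add(Mul(10003, Rational(1, 22156)), Mul(Add(-12097, -5028), Pow(Mul(-59, Add(21, Mul(-1, Mul(Rational(2, 5), Pow(Rational(9, 2), -1))))), -1))))) = Add(-30301, Mul(-1, Add(Rational(10003, 22156), Mul(-17125, Pow(Mul(-59, Add(21, Mul(-1, Mul(Rational(2, 5), Rational(2, 9))))), -1))))) = Add(-30301, Mul(-1, Add(Rational(10003, 22156), Mul(-17125, Pow(Mul(-59, Add(21, Mul(-1, Rational(4, 45)))), -1))))) = Add(-30301, Mul(-1, Add(Rational(10003, 22156), Mul(-17125, Pow(Mul(-59, Add(21, Rational(-4, 45))), -1))))) = Add(-30301, Mul(-1, Add(Rational(10003, 22156), Mul(-17125, Pow(Mul(-59, Rational(941, 45)), -1))))) = Add(-30301, Mul(-1, Add(Rational(10003, 22156), Mul(-17125, Pow(Rational(-55519, 45), -1))))) = Add(-30301, Mul(-1, Add(Rational(10003, 22156), Mul(-17125, Rational(-45, 55519))))) = Add(-30301, Mul(-1, Add(Rational(10003, 22156), Rational(770625, 55519)))) = Add(-30301, Mul(-1, Rational(17629324057, 1230078964))) = Add(-30301, Rational(-17629324057, 1230078964)) = Rational(-37290252012221, 1230078964)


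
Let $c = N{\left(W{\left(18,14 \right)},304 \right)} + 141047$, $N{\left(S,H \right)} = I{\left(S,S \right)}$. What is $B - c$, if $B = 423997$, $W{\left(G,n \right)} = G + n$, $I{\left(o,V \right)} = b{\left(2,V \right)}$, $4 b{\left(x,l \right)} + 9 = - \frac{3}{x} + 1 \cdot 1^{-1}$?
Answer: $\frac{2263619}{8} \approx 2.8295 \cdot 10^{5}$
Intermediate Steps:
$b{\left(x,l \right)} = -2 - \frac{3}{4 x}$ ($b{\left(x,l \right)} = - \frac{9}{4} + \frac{- \frac{3}{x} + 1 \cdot 1^{-1}}{4} = - \frac{9}{4} + \frac{- \frac{3}{x} + 1 \cdot 1}{4} = - \frac{9}{4} + \frac{- \frac{3}{x} + 1}{4} = - \frac{9}{4} + \frac{1 - \frac{3}{x}}{4} = - \frac{9}{4} + \left(\frac{1}{4} - \frac{3}{4 x}\right) = -2 - \frac{3}{4 x}$)
$I{\left(o,V \right)} = - \frac{19}{8}$ ($I{\left(o,V \right)} = -2 - \frac{3}{4 \cdot 2} = -2 - \frac{3}{8} = - \frac{19}{8}$)
$N{\left(S,H \right)} = - \frac{19}{8}$
$c = \frac{1128357}{8}$ ($c = - \frac{19}{8} + 141047 = \frac{1128357}{8} \approx 1.4104 \cdot 10^{5}$)
$B - c = 423997 - \frac{1128357}{8} = \frac{2263619}{8}$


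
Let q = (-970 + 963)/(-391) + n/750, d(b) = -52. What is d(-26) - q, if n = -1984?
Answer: -7239253/146625 ≈ -49.373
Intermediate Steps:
q = -385247/146625 (q = (-970 + 963)/(-391) - 1984/750 = -7*(-1/391) - 1984*1/750 = 7/391 - 992/375 = -385247/146625 ≈ -2.6274)
d(-26) - q = -52 - 1*(-385247/146625) = -52 + 385247/146625 = -7239253/146625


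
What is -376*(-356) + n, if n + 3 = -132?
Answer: 133721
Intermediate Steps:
n = -135 (n = -3 - 132 = -135)
-376*(-356) + n = -376*(-356) - 135 = 133856 - 135 = 133721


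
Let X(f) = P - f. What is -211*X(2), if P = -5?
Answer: 1477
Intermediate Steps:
X(f) = -5 - f
-211*X(2) = -211*(-5 - 1*2) = -211*(-5 - 2) = -211*(-7) = 1477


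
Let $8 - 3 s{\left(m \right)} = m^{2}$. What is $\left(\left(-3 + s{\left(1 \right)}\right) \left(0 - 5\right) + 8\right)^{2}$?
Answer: $\frac{1156}{9} \approx 128.44$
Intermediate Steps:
$s{\left(m \right)} = \frac{8}{3} - \frac{m^{2}}{3}$
$\left(\left(-3 + s{\left(1 \right)}\right) \left(0 - 5\right) + 8\right)^{2} = \left(\left(-3 + \left(\frac{8}{3} - \frac{1^{2}}{3}\right)\right) \left(0 - 5\right) + 8\right)^{2} = \left(\left(-3 + \left(\frac{8}{3} - \frac{1}{3}\right)\right) \left(-5\right) + 8\right)^{2} = \left(\left(-3 + \frac{7}{3}\right) \left(-5\right) + 8\right)^{2} = \left(\left(- \frac{2}{3}\right) \left(-5\right) + 8\right)^{2} = \left(\frac{10}{3} + 8\right)^{2} = \left(\frac{34}{3}\right)^{2} = \frac{1156}{9}$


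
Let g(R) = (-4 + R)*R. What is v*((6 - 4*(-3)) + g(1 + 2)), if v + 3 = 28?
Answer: 375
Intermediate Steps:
v = 25 (v = -3 + 28 = 25)
g(R) = R*(-4 + R)
v*((6 - 4*(-3)) + g(1 + 2)) = 25*((6 - 4*(-3)) + (1 + 2)*(-4 + (1 + 2))) = 25*((6 + 12) + 3*(-4 + 3)) = 25*(18 + 3*(-1)) = 25*(18 - 3) = 25*15 = 375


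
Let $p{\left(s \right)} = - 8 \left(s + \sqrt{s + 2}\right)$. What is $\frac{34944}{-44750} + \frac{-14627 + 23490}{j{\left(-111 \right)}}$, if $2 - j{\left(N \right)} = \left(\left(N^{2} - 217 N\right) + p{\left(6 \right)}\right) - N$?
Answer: $- \frac{30469694423053}{29758469171375} - \frac{141808 \sqrt{2}}{1329987449} \approx -1.0241$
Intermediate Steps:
$p{\left(s \right)} = - 8 s - 8 \sqrt{2 + s}$ ($p{\left(s \right)} = - 8 \left(s + \sqrt{2 + s}\right) = - 8 s - 8 \sqrt{2 + s}$)
$j{\left(N \right)} = 50 - N^{2} + 16 \sqrt{2} + 218 N$ ($j{\left(N \right)} = 2 - \left(\left(\left(N^{2} - 217 N\right) - \left(48 + 8 \sqrt{2 + 6}\right)\right) - N\right) = 2 - \left(\left(\left(N^{2} - 217 N\right) - \left(48 + 8 \sqrt{8}\right)\right) - N\right) = 2 - \left(\left(\left(N^{2} - 217 N\right) - \left(48 + 8 \cdot 2 \sqrt{2}\right)\right) - N\right) = 2 - \left(\left(\left(N^{2} - 217 N\right) - \left(48 + 16 \sqrt{2}\right)\right) - N\right) = 2 - \left(\left(-48 + N^{2} - 217 N - 16 \sqrt{2}\right) - N\right) = 2 - \left(-48 + N^{2} - 218 N - 16 \sqrt{2}\right) = 2 + \left(48 - N^{2} + 16 \sqrt{2} + 218 N\right) = 50 - N^{2} + 16 \sqrt{2} + 218 N$)
$\frac{34944}{-44750} + \frac{-14627 + 23490}{j{\left(-111 \right)}} = \frac{34944}{-44750} + \frac{-14627 + 23490}{50 - \left(-111\right)^{2} + 16 \sqrt{2} + 218 \left(-111\right)} = 34944 \left(- \frac{1}{44750}\right) + \frac{8863}{50 - 12321 + 16 \sqrt{2} - 24198} = - \frac{17472}{22375} + \frac{8863}{50 - 12321 + 16 \sqrt{2} - 24198} = - \frac{17472}{22375} + \frac{8863}{-36469 + 16 \sqrt{2}}$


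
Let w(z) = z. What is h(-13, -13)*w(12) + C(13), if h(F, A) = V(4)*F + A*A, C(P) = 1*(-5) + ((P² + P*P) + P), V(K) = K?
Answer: 1750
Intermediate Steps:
C(P) = -5 + P + 2*P² (C(P) = -5 + ((P² + P²) + P) = -5 + (2*P² + P) = -5 + (P + 2*P²) = -5 + P + 2*P²)
h(F, A) = A² + 4*F (h(F, A) = 4*F + A*A = 4*F + A² = A² + 4*F)
h(-13, -13)*w(12) + C(13) = ((-13)² + 4*(-13))*12 + (-5 + 13 + 2*13²) = (169 - 52)*12 + (-5 + 13 + 2*169) = 117*12 + (-5 + 13 + 338) = 1404 + 346 = 1750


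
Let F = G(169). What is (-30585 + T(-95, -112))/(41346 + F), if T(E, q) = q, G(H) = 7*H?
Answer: -30697/42529 ≈ -0.72179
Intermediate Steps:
F = 1183 (F = 7*169 = 1183)
(-30585 + T(-95, -112))/(41346 + F) = (-30585 - 112)/(41346 + 1183) = -30697/42529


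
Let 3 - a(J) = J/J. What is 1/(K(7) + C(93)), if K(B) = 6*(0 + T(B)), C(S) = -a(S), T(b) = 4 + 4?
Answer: 1/46 ≈ 0.021739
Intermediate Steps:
T(b) = 8
a(J) = 2 (a(J) = 3 - J/J = 3 - 1*1 = 3 - 1 = 2)
C(S) = -2 (C(S) = -1*2 = -2)
K(B) = 48 (K(B) = 6*(0 + 8) = 6*8 = 48)
1/(K(7) + C(93)) = 1/(48 - 2) = 1/46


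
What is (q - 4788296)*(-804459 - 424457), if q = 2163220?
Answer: 3225997897616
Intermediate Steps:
(q - 4788296)*(-804459 - 424457) = (2163220 - 4788296)*(-804459 - 424457) = -2625076*(-1228916) = 3225997897616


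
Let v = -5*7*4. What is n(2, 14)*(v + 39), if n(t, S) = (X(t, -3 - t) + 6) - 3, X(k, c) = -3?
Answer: 0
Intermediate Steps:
v = -140 (v = -35*4 = -140)
n(t, S) = 0 (n(t, S) = (-3 + 6) - 3 = 3 - 3 = 0)
n(2, 14)*(v + 39) = 0*(-140 + 39) = 0*(-101) = 0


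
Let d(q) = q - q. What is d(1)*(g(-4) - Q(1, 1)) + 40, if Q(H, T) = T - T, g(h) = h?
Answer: 40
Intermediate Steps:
Q(H, T) = 0
d(q) = 0
d(1)*(g(-4) - Q(1, 1)) + 40 = 0*(-4 - 1*0) + 40 = 0*(-4 + 0) + 40 = 0*(-4) + 40 = 0 + 40 = 40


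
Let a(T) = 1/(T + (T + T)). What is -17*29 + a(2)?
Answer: -2957/6 ≈ -492.83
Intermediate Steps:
a(T) = 1/(3*T) (a(T) = 1/(T + 2*T) = 1/(3*T))
-17*29 + a(2) = -17*29 + (1/3)/2 = -493 + (1/3)*(1/2) = -493 + 1/6 = -2957/6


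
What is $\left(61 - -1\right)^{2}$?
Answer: $3844$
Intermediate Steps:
$\left(61 - -1\right)^{2} = \left(61 + \left(-9 + 10\right)\right)^{2} = \left(61 + 1\right)^{2} = 62^{2} = 3844$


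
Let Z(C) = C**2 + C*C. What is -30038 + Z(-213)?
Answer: 60700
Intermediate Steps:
Z(C) = 2*C**2 (Z(C) = C**2 + C**2 = 2*C**2)
-30038 + Z(-213) = -30038 + 2*(-213)**2 = -30038 + 2*45369 = -30038 + 90738 = 60700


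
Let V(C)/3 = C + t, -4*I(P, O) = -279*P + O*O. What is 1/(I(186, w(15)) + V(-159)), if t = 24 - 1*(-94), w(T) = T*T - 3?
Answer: 2/1059 ≈ 0.0018886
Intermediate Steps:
w(T) = -3 + T**2 (w(T) = T**2 - 3 = -3 + T**2)
t = 118 (t = 24 + 94 = 118)
I(P, O) = -O**2/4 + 279*P/4 (I(P, O) = -(-279*P + O*O)/4 = -(-279*P + O**2)/4 = -(O**2 - 279*P)/4 = -O**2/4 + 279*P/4)
V(C) = 354 + 3*C (V(C) = 3*(C + 118) = 3*(118 + C) = 354 + 3*C)
1/(I(186, w(15)) + V(-159)) = 1/((-(-3 + 15**2)**2/4 + (279/4)*186) + (354 + 3*(-159))) = 1/((-(-3 + 225)**2/4 + 25947/2) + (354 - 477)) = 1/((-1/4*222**2 + 25947/2) - 123) = 1/((-1/4*49284 + 25947/2) - 123) = 1/((-12321 + 25947/2) - 123) = 1/(1305/2 - 123) = 1/(1059/2) = 2/1059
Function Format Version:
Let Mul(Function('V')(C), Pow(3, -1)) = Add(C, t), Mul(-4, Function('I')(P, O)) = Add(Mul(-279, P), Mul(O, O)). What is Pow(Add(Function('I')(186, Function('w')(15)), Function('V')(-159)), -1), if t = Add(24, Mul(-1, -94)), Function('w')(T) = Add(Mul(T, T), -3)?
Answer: Rational(2, 1059) ≈ 0.0018886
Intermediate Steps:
Function('w')(T) = Add(-3, Pow(T, 2)) (Function('w')(T) = Add(Pow(T, 2), -3) = Add(-3, Pow(T, 2)))
t = 118 (t = Add(24, 94) = 118)
Function('I')(P, O) = Add(Mul(Rational(-1, 4), Pow(O, 2)), Mul(Rational(279, 4), P)) (Function('I')(P, O) = Mul(Rational(-1, 4), Add(Mul(-279, P), Mul(O, O))) = Mul(Rational(-1, 4), Add(Mul(-279, P), Pow(O, 2))) = Mul(Rational(-1, 4), Add(Pow(O, 2), Mul(-279, P))) = Add(Mul(Rational(-1, 4), Pow(O, 2)), Mul(Rational(279, 4), P)))
Function('V')(C) = Add(354, Mul(3, C)) (Function('V')(C) = Mul(3, Add(C, 118)) = Mul(3, Add(118, C)) = Add(354, Mul(3, C)))
Pow(Add(Function('I')(186, Function('w')(15)), Function('V')(-159)), -1) = Pow(Add(Add(Mul(Rational(-1, 4), Pow(Add(-3, Pow(15, 2)), 2)), Mul(Rational(279, 4), 186)), Add(354, Mul(3, -159))), -1) = Pow(Add(Add(Mul(Rational(-1, 4), Pow(Add(-3, 225), 2)), Rational(25947, 2)), Add(354, -477)), -1) = Pow(Add(Add(Mul(Rational(-1, 4), Pow(222, 2)), Rational(25947, 2)), -123), -1) = Pow(Add(Add(Mul(Rational(-1, 4), 49284), Rational(25947, 2)), -123), -1) = Pow(Add(Add(-12321, Rational(25947, 2)), -123), -1) = Pow(Add(Rational(1305, 2), -123), -1) = Pow(Rational(1059, 2), -1) = Rational(2, 1059)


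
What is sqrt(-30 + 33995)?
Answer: sqrt(33965) ≈ 184.30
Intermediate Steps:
sqrt(-30 + 33995) = sqrt(33965)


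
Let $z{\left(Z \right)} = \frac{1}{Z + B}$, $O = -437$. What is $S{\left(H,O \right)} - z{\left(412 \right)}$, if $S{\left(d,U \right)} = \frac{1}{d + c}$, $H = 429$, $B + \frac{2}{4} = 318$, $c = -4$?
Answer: $\frac{609}{620075} \approx 0.00098214$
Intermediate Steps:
$B = \frac{635}{2}$ ($B = - \frac{1}{2} + 318 = \frac{635}{2} \approx 317.5$)
$S{\left(d,U \right)} = \frac{1}{-4 + d}$ ($S{\left(d,U \right)} = \frac{1}{d - 4} = \frac{1}{-4 + d}$)
$z{\left(Z \right)} = \frac{1}{\frac{635}{2} + Z}$ ($z{\left(Z \right)} = \frac{1}{Z + \frac{635}{2}} = \frac{1}{\frac{635}{2} + Z}$)
$S{\left(H,O \right)} - z{\left(412 \right)} = \frac{1}{-4 + 429} - \frac{2}{635 + 2 \cdot 412} = \frac{1}{425} - \frac{2}{635 + 824} = \frac{1}{425} - \frac{2}{1459} = \frac{609}{620075}$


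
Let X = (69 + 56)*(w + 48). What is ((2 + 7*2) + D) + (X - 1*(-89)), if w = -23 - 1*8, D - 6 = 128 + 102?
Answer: 2466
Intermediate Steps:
D = 236 (D = 6 + (128 + 102) = 6 + 230 = 236)
w = -31 (w = -23 - 8 = -31)
X = 2125 (X = (69 + 56)*(-31 + 48) = 125*17 = 2125)
((2 + 7*2) + D) + (X - 1*(-89)) = ((2 + 7*2) + 236) + (2125 - 1*(-89)) = ((2 + 14) + 236) + (2125 + 89) = (16 + 236) + 2214 = 252 + 2214 = 2466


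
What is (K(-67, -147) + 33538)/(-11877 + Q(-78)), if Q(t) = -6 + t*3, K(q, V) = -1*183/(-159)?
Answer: -592525/214067 ≈ -2.7679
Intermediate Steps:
K(q, V) = 61/53 (K(q, V) = -183*(-1/159) = 61/53)
Q(t) = -6 + 3*t
(K(-67, -147) + 33538)/(-11877 + Q(-78)) = (61/53 + 33538)/(-11877 + (-6 + 3*(-78))) = 1777575/(53*(-11877 + (-6 - 234))) = 1777575/(53*(-11877 - 240)) = (1777575/53)/(-12117) = (1777575/53)*(-1/12117) = -592525/214067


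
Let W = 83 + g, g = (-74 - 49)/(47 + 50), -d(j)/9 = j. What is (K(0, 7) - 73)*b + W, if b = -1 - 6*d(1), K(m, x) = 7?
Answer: -331378/97 ≈ -3416.3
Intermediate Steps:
d(j) = -9*j
g = -123/97 ≈ -1.2680
b = 53 (b = -1 - (-54) = -1 - 6*(-9) = -1 + 54 = 53)
W = 7928/97 (W = 83 - 123/97 = 7928/97 ≈ 81.732)
(K(0, 7) - 73)*b + W = (7 - 73)*53 + 7928/97 = -66*53 + 7928/97 = -3498 + 7928/97 = -331378/97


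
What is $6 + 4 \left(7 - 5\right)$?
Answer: $14$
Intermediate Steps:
$6 + 4 \left(7 - 5\right) = 6 + 4 \cdot 2 = 6 + 8 = 14$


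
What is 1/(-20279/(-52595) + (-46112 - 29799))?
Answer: -52595/3992518766 ≈ -1.3173e-5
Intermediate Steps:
1/(-20279/(-52595) + (-46112 - 29799)) = 1/(-20279*(-1/52595) - 75911) = 1/(20279/52595 - 75911) = 1/(-3992518766/52595) = -52595/3992518766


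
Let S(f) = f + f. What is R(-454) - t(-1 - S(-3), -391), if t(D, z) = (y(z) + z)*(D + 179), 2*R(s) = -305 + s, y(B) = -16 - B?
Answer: 5129/2 ≈ 2564.5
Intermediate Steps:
S(f) = 2*f
R(s) = -305/2 + s/2 (R(s) = (-305 + s)/2 = -305/2 + s/2)
t(D, z) = -2864 - 16*D (t(D, z) = ((-16 - z) + z)*(D + 179) = -16*(179 + D) = -2864 - 16*D)
R(-454) - t(-1 - S(-3), -391) = (-305/2 + (½)*(-454)) - (-2864 - 16*(-1 - 2*(-3))) = (-305/2 - 227) - (-2864 - 16*(-1 - 1*(-6))) = -759/2 - (-2864 - 16*(-1 + 6)) = -759/2 - (-2864 - 16*5) = -759/2 - (-2864 - 80) = -759/2 - 1*(-2944) = -759/2 + 2944 = 5129/2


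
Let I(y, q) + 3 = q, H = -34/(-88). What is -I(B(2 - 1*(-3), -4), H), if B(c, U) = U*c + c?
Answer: 115/44 ≈ 2.6136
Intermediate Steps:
B(c, U) = c + U*c
H = 17/44 (H = -34*(-1/88) = 17/44 ≈ 0.38636)
I(y, q) = -3 + q
-I(B(2 - 1*(-3), -4), H) = -(-3 + 17/44) = -1*(-115/44) = 115/44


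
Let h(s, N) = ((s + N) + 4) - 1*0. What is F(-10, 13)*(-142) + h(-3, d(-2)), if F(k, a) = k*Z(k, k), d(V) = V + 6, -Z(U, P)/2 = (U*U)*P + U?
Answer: 2868405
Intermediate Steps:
Z(U, P) = -2*U - 2*P*U² (Z(U, P) = -2*((U*U)*P + U) = -2*(U²*P + U) = -2*(P*U² + U) = -2*(U + P*U²) = -2*U - 2*P*U²)
d(V) = 6 + V
F(k, a) = -2*k²*(1 + k²) (F(k, a) = k*(-2*k*(1 + k*k)) = k*(-2*k*(1 + k²)) = -2*k²*(1 + k²))
h(s, N) = 4 + N + s (h(s, N) = ((N + s) + 4) + 0 = (4 + N + s) + 0 = 4 + N + s)
F(-10, 13)*(-142) + h(-3, d(-2)) = (2*(-10)²*(-1 - 1*(-10)²))*(-142) + (4 + (6 - 2) - 3) = (2*100*(-1 - 1*100))*(-142) + (4 + 4 - 3) = (2*100*(-1 - 100))*(-142) + 5 = (2*100*(-101))*(-142) + 5 = -20200*(-142) + 5 = 2868400 + 5 = 2868405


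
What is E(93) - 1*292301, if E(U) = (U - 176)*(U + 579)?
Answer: -348077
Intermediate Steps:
E(U) = (-176 + U)*(579 + U)
E(93) - 1*292301 = (-101904 + 93**2 + 403*93) - 1*292301 = (-101904 + 8649 + 37479) - 292301 = -55776 - 292301 = -348077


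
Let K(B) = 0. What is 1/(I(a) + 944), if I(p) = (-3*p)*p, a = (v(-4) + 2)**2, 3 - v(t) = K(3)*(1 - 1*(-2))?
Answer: -1/931 ≈ -0.0010741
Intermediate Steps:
v(t) = 3 (v(t) = 3 - 0*(1 - 1*(-2)) = 3 - 0*(1 + 2) = 3 - 0*3 = 3 - 1*0 = 3 + 0 = 3)
a = 25 (a = (3 + 2)**2 = 5**2 = 25)
I(p) = -3*p**2
1/(I(a) + 944) = 1/(-3*25**2 + 944) = 1/(-3*625 + 944) = 1/(-1875 + 944) = 1/(-931) = -1/931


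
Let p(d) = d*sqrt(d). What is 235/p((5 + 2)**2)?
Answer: 235/343 ≈ 0.68513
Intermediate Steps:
p(d) = d**(3/2)
235/p((5 + 2)**2) = 235/(((5 + 2)**2)**(3/2)) = 235/((7**2)**(3/2)) = 235/(49**(3/2)) = 235/343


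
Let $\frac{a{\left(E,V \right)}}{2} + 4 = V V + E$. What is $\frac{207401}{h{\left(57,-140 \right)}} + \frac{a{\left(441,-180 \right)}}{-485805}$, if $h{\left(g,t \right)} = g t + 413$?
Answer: $- \frac{101253397963}{3676086435} \approx -27.544$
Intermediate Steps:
$h{\left(g,t \right)} = 413 + g t$
$a{\left(E,V \right)} = -8 + 2 E + 2 V^{2}$ ($a{\left(E,V \right)} = -8 + 2 \left(V V + E\right) = -8 + 2 \left(V^{2} + E\right) = -8 + 2 \left(E + V^{2}\right) = -8 + \left(2 E + 2 V^{2}\right) = -8 + 2 E + 2 V^{2}$)
$\frac{207401}{h{\left(57,-140 \right)}} + \frac{a{\left(441,-180 \right)}}{-485805} = \frac{207401}{413 + 57 \left(-140\right)} + \frac{-8 + 2 \cdot 441 + 2 \left(-180\right)^{2}}{-485805} = \frac{207401}{413 - 7980} + \left(-8 + 882 + 2 \cdot 32400\right) \left(- \frac{1}{485805}\right) = \frac{207401}{-7567} + \left(-8 + 882 + 64800\right) \left(- \frac{1}{485805}\right) = 207401 \left(- \frac{1}{7567}\right) + 65674 \left(- \frac{1}{485805}\right) = - \frac{207401}{7567} - \frac{65674}{485805} = - \frac{101253397963}{3676086435}$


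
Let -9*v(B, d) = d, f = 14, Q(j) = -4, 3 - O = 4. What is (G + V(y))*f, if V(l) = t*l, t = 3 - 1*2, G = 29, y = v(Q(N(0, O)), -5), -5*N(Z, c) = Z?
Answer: 3724/9 ≈ 413.78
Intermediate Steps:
O = -1 (O = 3 - 1*4 = 3 - 4 = -1)
N(Z, c) = -Z/5
v(B, d) = -d/9
y = 5/9 (y = -1/9*(-5) = 5/9 ≈ 0.55556)
t = 1 (t = 3 - 2 = 1)
V(l) = l (V(l) = 1*l = l)
(G + V(y))*f = (29 + 5/9)*14 = (266/9)*14 = 3724/9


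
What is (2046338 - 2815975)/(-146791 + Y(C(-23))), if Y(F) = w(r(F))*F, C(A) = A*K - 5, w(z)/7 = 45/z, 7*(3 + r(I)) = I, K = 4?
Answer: 8256106/1555223 ≈ 5.3086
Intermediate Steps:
r(I) = -3 + I/7
w(z) = 315/z (w(z) = 7*(45/z) = 315/z)
C(A) = -5 + 4*A (C(A) = A*4 - 5 = 4*A - 5 = -5 + 4*A)
Y(F) = 315*F/(-3 + F/7) (Y(F) = (315/(-3 + F/7))*F = 315*F/(-3 + F/7))
(2046338 - 2815975)/(-146791 + Y(C(-23))) = (2046338 - 2815975)/(-146791 + 2205*(-5 + 4*(-23))/(-21 + (-5 + 4*(-23)))) = -769637/(-146791 + 2205*(-5 - 92)/(-21 + (-5 - 92))) = -769637/(-146791 + 2205*(-97)/(-21 - 97)) = -769637/(-146791 + 2205*(-97)/(-118)) = -769637/(-146791 + 2205*(-97)*(-1/118)) = -769637/(-146791 + 213885/118) = -769637/(-17107453/118) = -769637*(-118/17107453) = 8256106/1555223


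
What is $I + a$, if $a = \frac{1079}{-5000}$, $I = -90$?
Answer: $- \frac{451079}{5000} \approx -90.216$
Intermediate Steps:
$a = - \frac{1079}{5000}$ ($a = 1079 \left(- \frac{1}{5000}\right) = - \frac{1079}{5000} \approx -0.2158$)
$I + a = -90 - \frac{1079}{5000} = - \frac{451079}{5000}$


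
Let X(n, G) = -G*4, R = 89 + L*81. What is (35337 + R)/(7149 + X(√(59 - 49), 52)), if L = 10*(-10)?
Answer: 27326/6941 ≈ 3.9369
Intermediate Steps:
L = -100
R = -8011 (R = 89 - 100*81 = 89 - 8100 = -8011)
X(n, G) = -4*G
(35337 + R)/(7149 + X(√(59 - 49), 52)) = (35337 - 8011)/(7149 - 4*52) = 27326/(7149 - 208) = 27326/6941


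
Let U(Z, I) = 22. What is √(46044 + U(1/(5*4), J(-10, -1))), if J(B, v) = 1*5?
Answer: √46066 ≈ 214.63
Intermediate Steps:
J(B, v) = 5
√(46044 + U(1/(5*4), J(-10, -1))) = √(46044 + 22) = √46066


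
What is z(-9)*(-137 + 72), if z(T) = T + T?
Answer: 1170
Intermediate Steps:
z(T) = 2*T
z(-9)*(-137 + 72) = (2*(-9))*(-137 + 72) = -18*(-65) = 1170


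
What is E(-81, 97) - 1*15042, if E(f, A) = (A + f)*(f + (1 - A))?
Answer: -17874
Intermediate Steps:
E(f, A) = (A + f)*(1 + f - A)
E(-81, 97) - 1*15042 = (97 - 81 + (-81)**2 - 1*97**2) - 1*15042 = (97 - 81 + 6561 - 1*9409) - 15042 = (97 - 81 + 6561 - 9409) - 15042 = -2832 - 15042 = -17874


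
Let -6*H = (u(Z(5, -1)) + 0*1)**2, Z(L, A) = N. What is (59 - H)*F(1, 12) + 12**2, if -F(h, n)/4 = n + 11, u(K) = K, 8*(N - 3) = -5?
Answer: -515567/96 ≈ -5370.5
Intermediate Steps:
N = 19/8 (N = 3 + (1/8)*(-5) = 3 - 5/8 = 19/8 ≈ 2.3750)
Z(L, A) = 19/8
F(h, n) = -44 - 4*n (F(h, n) = -4*(n + 11) = -4*(11 + n) = -44 - 4*n)
H = -361/384 (H = -(19/8 + 0*1)**2/6 = -(19/8 + 0)**2/6 = -(19/8)**2/6 = -1/6*361/64 = -361/384 ≈ -0.94010)
(59 - H)*F(1, 12) + 12**2 = (59 - 1*(-361/384))*(-44 - 4*12) + 12**2 = (59 + 361/384)*(-44 - 48) + 144 = (23017/384)*(-92) + 144 = -529391/96 + 144 = -515567/96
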